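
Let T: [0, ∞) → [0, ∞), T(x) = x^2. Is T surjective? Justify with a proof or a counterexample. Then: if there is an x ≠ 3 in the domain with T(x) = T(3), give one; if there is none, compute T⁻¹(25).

For any y ∈ [0, ∞), x = y^{1/2} ∈ [0, ∞) gives T(x) = y, so T is surjective.
Since x ↦ x^2 is strictly increasing on [0, ∞), it is injective there, so no x ≠ 3 in the domain has T(x) = T(3). We therefore compute T⁻¹(25) = 25^{1/2} = 5 (indeed 5^2 = 25).

5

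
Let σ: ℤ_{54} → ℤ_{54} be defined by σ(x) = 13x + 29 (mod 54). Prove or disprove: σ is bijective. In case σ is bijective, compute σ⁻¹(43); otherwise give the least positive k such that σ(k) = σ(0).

Suppose σ(x_1) = σ(x_2) in ℤ_{54}. Then 13x_1 + 29 ≡ 13x_2 + 29 (mod 54), hence 13(x_1 − x_2) ≡ 0 (mod 54).
Since gcd(13, 54) = 1, 13 is invertible modulo 54, so x_1 − x_2 ≡ 0 (mod 54), i.e. x_1 = x_2.
We now compute 13⁻¹ mod 54 explicitly. Euclid's algorithm: 54 = 4·13 + 2, 13 = 6·2 + 1; back-substituting gives 1 = 25·13 − 6·54, so 13⁻¹ ≡ 25 (mod 54).
Then y ↦ 25(y − 29) is a two-sided inverse to σ, so every y ∈ ℤ_{54} has a preimage.
Therefore σ is bijective.
Since σ is bijective, we find σ⁻¹(43): we need 13x ≡ 43 − 29 ≡ 14 (mod 54). Using 13⁻¹ = 25: x ≡ 25·14 = 350 = 6·54 + 26, so x = 26.
Check: σ(26) = 13·26 + 29 = 367 = 6·54 + 43 ≡ 43 (mod 54).

26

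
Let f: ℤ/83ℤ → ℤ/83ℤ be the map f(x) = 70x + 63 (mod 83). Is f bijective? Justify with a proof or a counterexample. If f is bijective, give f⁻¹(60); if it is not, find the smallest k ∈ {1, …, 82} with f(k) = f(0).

If f(s) = f(t), then 70s ≡ 70t (mod 83). Because gcd(70, 83) = 1, we may cancel 70 to get s ≡ t (mod 83).
We now compute 70⁻¹ mod 83 explicitly. Euclid's algorithm: 83 = 1·70 + 13, 70 = 5·13 + 5, 13 = 2·5 + 3, 5 = 1·3 + 2, 3 = 1·2 + 1; back-substituting gives 1 = 51·70 − 43·83, so 70⁻¹ ≡ 51 (mod 83).
For any y ∈ ℤ/83ℤ, x = 51(y − 63) mod 83 satisfies f(x) = 70·51(y − 63) + 63 ≡ y (since 70·51 ≡ 1 mod 83). So every y has a preimage.
Hence f is bijective.
Since f is bijective, we find f⁻¹(60): we need 70x ≡ 60 − 63 ≡ 80 (mod 83). Using 70⁻¹ = 51: x ≡ 51·80 = 4080 = 49·83 + 13, so x = 13.
Check: f(13) = 70·13 + 63 = 973 = 11·83 + 60 ≡ 60 (mod 83).

13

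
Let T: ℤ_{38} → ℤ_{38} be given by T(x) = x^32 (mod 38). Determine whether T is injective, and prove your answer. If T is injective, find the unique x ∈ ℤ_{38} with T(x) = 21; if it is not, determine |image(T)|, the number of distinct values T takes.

T(18): Repeated squaring mod 38: 18^1 ≡ 18, 18^2 ≡ 18² = 324 ≡ 20, 18^4 ≡ 20² = 400 ≡ 20, 18^8 ≡ 20² = 400 ≡ 20, 18^16 ≡ 20² = 400 ≡ 20, 18^32 ≡ 20² = 400 ≡ 20. So 18^32 ≡ 20 (mod 38).
T(20): Repeated squaring mod 38: 20^1 ≡ 20, 20^2 ≡ 20² = 400 ≡ 20, 20^4 ≡ 20² = 400 ≡ 20, 20^8 ≡ 20² = 400 ≡ 20, 20^16 ≡ 20² = 400 ≡ 20, 20^32 ≡ 20² = 400 ≡ 20. So 20^32 ≡ 20 (mod 38).
So T(18) = T(20) = 20 while 18 ≠ 20, therefore T is not injective.
Since T is not injective, we determine |image(T)|. Computing x^32 mod 38 for each x (by repeated squaring, reducing mod 38 at every step), the values T(0), T(1), …, T(37) are: 0, 1, 6, 23, 36, 9, 24, 11, 26, 35, 16, 7, 30, 5, 28, 17, 4, 25, 20, 19, 20, 25, 4, 17, 28, 5, 30, 7, 16, 35, 26, 11, 24, 9, 36, 23, 6, 1.
The distinct values are {0, 1, 4, 5, 6, 7, 9, 11, 16, 17, 19, 20, 23, 24, 25, 26, 28, 30, 35, 36}; there are 20 of them.

20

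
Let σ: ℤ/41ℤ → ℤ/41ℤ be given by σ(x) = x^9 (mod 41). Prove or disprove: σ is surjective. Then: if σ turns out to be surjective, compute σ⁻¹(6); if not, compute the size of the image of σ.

19

Since 41 is prime, the nonzero elements of ℤ/41ℤ form a cyclic group of order 40.
As gcd(9, 40) = 1, raising to the 9th power is a bijection on this group: if u^9 ≡ v^9 then (uv^{−1})^9 = 1, and the only element of order dividing gcd(9, 40) = 1 is 1, so u = v.
With σ(0) = 0 this makes σ injective on all of ℤ/41ℤ, hence bijective (finite equal-size domain and codomain). In particular σ is surjective.
Since σ is surjective, we find the preimage of 6. The inverse of x ↦ x^9 on (ℤ/41ℤ)^× is x ↦ x^9, because 9·9 = 81 = 2·40 + 1 ≡ 1 (mod 40) and x^{40} = 1 for x ≠ 0 (Fermat). So σ⁻¹(6) = 6^9 mod 41.
Repeated squaring mod 41: 6^1 ≡ 6, 6^2 ≡ 6² = 36, 6^4 ≡ 36² = 1296 ≡ 25, 6^8 ≡ 25² = 625 ≡ 10. Since 9 = 8 + 1, 6^9 ≡ 10·6: 10·6 = 60 ≡ 19. So 6^9 ≡ 19 (mod 41).
Hence σ⁻¹(6) = 19.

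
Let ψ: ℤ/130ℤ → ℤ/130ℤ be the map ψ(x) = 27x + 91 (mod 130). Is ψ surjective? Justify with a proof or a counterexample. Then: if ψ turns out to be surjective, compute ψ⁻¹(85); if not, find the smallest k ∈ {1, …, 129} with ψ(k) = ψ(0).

Recall that surjectivity means every element of the codomain has a preimage under ψ.
Since gcd(27, 130) = 1, 27 is invertible modulo 130. Euclid's algorithm: 130 = 4·27 + 22, 27 = 1·22 + 5, 22 = 4·5 + 2, 5 = 2·2 + 1; back-substituting gives 1 = 53·27 − 11·130, so 27⁻¹ ≡ 53 (mod 130).
Then y ↦ 53(y − 91) is a two-sided inverse to ψ, so every y ∈ ℤ/130ℤ has a preimage.
Thus ψ is surjective.
Since ψ is surjective, we find ψ⁻¹(85): we need 27x ≡ 85 − 91 ≡ 124 (mod 130). Using 27⁻¹ = 53: x ≡ 53·124 = 6572 = 50·130 + 72, so x = 72.
Check: ψ(72) = 27·72 + 91 = 2035 = 15·130 + 85 ≡ 85 (mod 130).

72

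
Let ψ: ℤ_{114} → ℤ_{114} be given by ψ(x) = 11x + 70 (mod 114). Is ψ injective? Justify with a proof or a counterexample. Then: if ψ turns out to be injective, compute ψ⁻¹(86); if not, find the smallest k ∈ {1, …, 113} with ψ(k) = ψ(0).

Recall: ψ is injective when ψ(a) = ψ(b) forces a = b.
Suppose ψ(a) = ψ(b) in ℤ_{114}. Then 11a + 70 ≡ 11b + 70 (mod 114), hence 11(a − b) ≡ 0 (mod 114).
Since gcd(11, 114) = 1, 11 is invertible modulo 114, thus a − b ≡ 0 (mod 114), i.e. a = b.
Therefore ψ is injective.
We now compute 11⁻¹ mod 114 explicitly. Euclid's algorithm: 114 = 10·11 + 4, 11 = 2·4 + 3, 4 = 1·3 + 1; back-substituting gives 1 = 83·11 − 8·114, so 11⁻¹ ≡ 83 (mod 114).
Since ψ is injective, we compute ψ⁻¹(86): solve 11x + 70 ≡ 86 (mod 114), i.e. 11x ≡ 16 (mod 114).
Multiplying by 11⁻¹ = 83 gives x ≡ 83·16 = 1328 = 11·114 + 74 ≡ 74 (mod 114).
Check: ψ(74) = 11·74 + 70 = 884 = 7·114 + 86 ≡ 86 (mod 114).

74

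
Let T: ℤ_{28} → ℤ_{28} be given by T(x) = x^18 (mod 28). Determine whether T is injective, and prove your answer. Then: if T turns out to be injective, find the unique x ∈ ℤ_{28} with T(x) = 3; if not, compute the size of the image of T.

4

T(1) = 1^18 = 1.
T(3): Repeated squaring mod 28: 3^1 ≡ 3, 3^2 ≡ 3² = 9, 3^4 ≡ 9² = 81 ≡ 25, 3^8 ≡ 25² = 625 ≡ 9, 3^16 ≡ 9² = 81 ≡ 25. Since 18 = 16 + 2, 3^18 ≡ 25·9: 25·9 = 225 ≡ 1. So 3^18 ≡ 1 (mod 28).
So T(1) = T(3) = 1 while 1 ≠ 3, so T is not injective.
Since T is not injective, we determine |image(T)|. Computing x^18 mod 28 for each x (by repeated squaring, reducing mod 28 at every step), the values T(0), T(1), …, T(27) are: 0, 1, 8, 1, 8, 1, 8, 21, 8, 1, 8, 1, 8, 1, 0, 1, 8, 1, 8, 1, 8, 21, 8, 1, 8, 1, 8, 1.
The distinct values are {0, 1, 8, 21}; there are 4 of them.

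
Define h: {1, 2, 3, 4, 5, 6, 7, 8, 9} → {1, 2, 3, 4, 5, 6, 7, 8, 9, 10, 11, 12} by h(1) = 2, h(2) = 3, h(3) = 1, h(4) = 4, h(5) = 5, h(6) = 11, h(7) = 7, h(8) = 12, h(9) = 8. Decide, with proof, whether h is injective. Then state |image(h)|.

9

The values h(1), …, h(9) are 2, 3, 1, 4, 5, 11, 7, 12, 8 — all distinct.
So h(s) = h(t) only when s = t, and h is injective.
The image of h is {1, 2, 3, 4, 5, 7, 8, 11, 12}, which has 9 elements.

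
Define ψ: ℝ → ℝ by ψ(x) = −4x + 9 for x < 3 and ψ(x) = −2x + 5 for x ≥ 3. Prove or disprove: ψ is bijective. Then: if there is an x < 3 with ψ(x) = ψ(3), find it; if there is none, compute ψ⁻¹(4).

Both pieces are strictly decreasing (slopes −4 and −2), so each is injective on its own interval.
The left piece maps (−∞, 3) onto (−3, ∞); the right piece maps [3, ∞) onto (−∞, −1].
These images overlap. In particular ψ(3) = −1 (right piece), and solving −4x + 9 = −1 on the left piece gives x = 5/2 < 3.
So ψ(5/2) = ψ(3) with 5/2 ≠ 3, and ψ is not injective, hence not bijective. This x = 5/2 is the requested value below 3.

5/2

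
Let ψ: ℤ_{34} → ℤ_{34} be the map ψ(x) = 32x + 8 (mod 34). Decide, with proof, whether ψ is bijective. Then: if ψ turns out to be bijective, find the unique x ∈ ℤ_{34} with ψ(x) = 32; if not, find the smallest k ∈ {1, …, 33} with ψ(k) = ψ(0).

17

We have gcd(32, 34) = 2 > 1. Taking s = 0 and t = 17: ψ(0) = 8 and ψ(17) = 32·17 + 8 = 552 ≡ 8 (mod 34).
So ψ(0) = ψ(17) while 0 ≠ 17, therefore ψ is not injective, hence not bijective.
Since ψ is not bijective, we find the least positive k with ψ(k) = ψ(0): this means 32k ≡ 0 (mod 34), i.e. 34 ∣ 32k. Since gcd(32, 34) = 2, dividing through by 2 this holds exactly when 17 ∣ 16k, and as gcd(16, 17) = 1, exactly when 17 ∣ k.
The smallest positive such k is 17.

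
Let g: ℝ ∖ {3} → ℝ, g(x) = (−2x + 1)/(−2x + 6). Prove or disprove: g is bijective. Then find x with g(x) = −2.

13/6

If g(x) = 1, cross-multiplying gives −2(−2x + 1) = −2(−2x + 6), which simplifies to −2 = −12 — false.  So 1 has no preimage and g is not surjective.
So g is not bijective.
Solving g(x) = −2: cross-multiplying gives −2x + 1 = −2(−2x + 6), which rearranges to −6x = −13, so x = 13/6.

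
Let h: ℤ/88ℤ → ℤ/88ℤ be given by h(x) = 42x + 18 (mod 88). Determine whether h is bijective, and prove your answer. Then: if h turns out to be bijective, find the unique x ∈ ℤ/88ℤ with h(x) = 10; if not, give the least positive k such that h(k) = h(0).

Recall: h is injective if h(s) = h(t) implies s = t.
We have gcd(42, 88) = 2 > 1. Taking s = 0 and t = 44: h(0) = 18 and h(44) = 42·44 + 18 = 1866 ≡ 18 (mod 88).
So h(0) = h(44) while 0 ≠ 44, hence h is not injective, hence not bijective.
Since h is not bijective, we find the least positive k with h(k) = h(0): this means 42k ≡ 0 (mod 88), i.e. 88 ∣ 42k. Since gcd(42, 88) = 2, dividing through by 2 this holds exactly when 44 ∣ 21k, and as gcd(21, 44) = 1, exactly when 44 ∣ k.
The smallest positive such k is 44.

44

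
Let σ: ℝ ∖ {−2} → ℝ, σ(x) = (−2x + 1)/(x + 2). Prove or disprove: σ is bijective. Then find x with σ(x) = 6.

If σ(x) = −2, cross-multiplying gives 1(−2x + 1) = −2(x + 2), which simplifies to 1 = −4 — false.  So −2 has no preimage and σ is not surjective.
Hence σ is not bijective.
Solving σ(x) = 6: cross-multiplying gives −2x + 1 = 6(x + 2), which rearranges to −8x = 11, so x = −11/8.

-11/8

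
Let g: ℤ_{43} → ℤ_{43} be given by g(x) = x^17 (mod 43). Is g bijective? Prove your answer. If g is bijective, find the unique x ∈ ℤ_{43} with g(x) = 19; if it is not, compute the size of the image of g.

Since 43 is prime, the nonzero elements of ℤ_{43} form a cyclic group of order 42.
As gcd(17, 42) = 1, raising to the 17th power is a bijection on this group: if u^17 ≡ v^17 then (uv^{−1})^17 = 1, and the only element of order dividing gcd(17, 42) = 1 is 1, so u = v.
With g(0) = 0 this makes g injective on all of ℤ_{43}, hence bijective (finite equal-size domain and codomain). In particular g is bijective.
Since g is bijective, we find the preimage of 19. The inverse of x ↦ x^17 on (ℤ_{43})^× is x ↦ x^5, because 17·5 = 85 = 2·42 + 1 ≡ 1 (mod 42) and x^{42} = 1 for x ≠ 0 (Fermat). So g⁻¹(19) = 19^5 mod 43.
Repeated squaring mod 43: 19^1 ≡ 19, 19^2 ≡ 19² = 361 ≡ 17, 19^4 ≡ 17² = 289 ≡ 31. Since 5 = 4 + 1, 19^5 ≡ 31·19: 31·19 = 589 ≡ 30. So 19^5 ≡ 30 (mod 43).
Hence g⁻¹(19) = 30.

30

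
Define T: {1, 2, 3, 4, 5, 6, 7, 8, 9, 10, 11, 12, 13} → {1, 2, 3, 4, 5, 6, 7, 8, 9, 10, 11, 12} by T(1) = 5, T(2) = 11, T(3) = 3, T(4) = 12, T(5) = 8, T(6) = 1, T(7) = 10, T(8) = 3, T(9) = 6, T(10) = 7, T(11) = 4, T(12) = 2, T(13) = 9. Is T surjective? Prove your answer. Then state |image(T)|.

Every element of the codomain has a preimage: 1 = T(6), 2 = T(12), 3 = T(3), 4 = T(11), 5 = T(1), 6 = T(9), 7 = T(10), 8 = T(5), 9 = T(13), 10 = T(7), 11 = T(2), 12 = T(4).
Hence T is surjective.
The image of T is {1, 2, 3, 4, 5, 6, 7, 8, 9, 10, 11, 12}, which has 12 elements.

12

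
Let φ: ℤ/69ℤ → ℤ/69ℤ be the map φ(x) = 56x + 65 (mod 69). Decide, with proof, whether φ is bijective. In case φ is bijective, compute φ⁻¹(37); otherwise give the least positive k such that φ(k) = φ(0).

34

Recall that φ is injective if φ(u) = φ(v) implies u = v.
Suppose φ(u) = φ(v) in ℤ/69ℤ. Then 56u + 65 ≡ 56v + 65 (mod 69), hence 56(u − v) ≡ 0 (mod 69).
Since gcd(56, 69) = 1, 56 is invertible modulo 69, so u − v ≡ 0 (mod 69), i.e. u = v.
We now compute 56⁻¹ mod 69 explicitly. Euclid's algorithm: 69 = 1·56 + 13, 56 = 4·13 + 4, 13 = 3·4 + 1; back-substituting gives 1 = 53·56 − 43·69, so 56⁻¹ ≡ 53 (mod 69).
Then y ↦ 53(y − 65) is a two-sided inverse to φ, so every y ∈ ℤ/69ℤ has a preimage.
So φ is bijective.
Since φ is bijective, we compute φ⁻¹(37): solve 56x + 65 ≡ 37 (mod 69), i.e. 56x ≡ 41 (mod 69).
Multiplying by 56⁻¹ = 53 gives x ≡ 53·41 = 2173 = 31·69 + 34 ≡ 34 (mod 69).
Check: φ(34) = 56·34 + 65 = 1969 = 28·69 + 37 ≡ 37 (mod 69).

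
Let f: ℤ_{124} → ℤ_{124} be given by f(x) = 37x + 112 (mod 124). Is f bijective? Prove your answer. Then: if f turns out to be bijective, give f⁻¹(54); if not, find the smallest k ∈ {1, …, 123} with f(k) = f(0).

42

Recall: f is injective if f(s) = f(t) implies s = t.
Suppose f(s) = f(t) in ℤ_{124}. Then 37s + 112 ≡ 37t + 112 (mod 124), thus 37(s − t) ≡ 0 (mod 124).
Since gcd(37, 124) = 1, 37 is invertible modulo 124, therefore s − t ≡ 0 (mod 124), i.e. s = t.
We now compute 37⁻¹ mod 124 explicitly. Euclid's algorithm: 124 = 3·37 + 13, 37 = 2·13 + 11, 13 = 1·11 + 2, 11 = 5·2 + 1; back-substituting gives 1 = 57·37 − 17·124, so 37⁻¹ ≡ 57 (mod 124).
For any y ∈ ℤ_{124}, x = 57(y − 112) mod 124 satisfies f(x) = 37·57(y − 112) + 112 ≡ y (since 37·57 ≡ 1 mod 124). So every y has a preimage.
Therefore f is bijective.
Since f is bijective, we compute f⁻¹(54): solve 37x + 112 ≡ 54 (mod 124), i.e. 37x ≡ 66 (mod 124).
Multiplying by 37⁻¹ = 57 gives x ≡ 57·66 = 3762 = 30·124 + 42 ≡ 42 (mod 124).
Check: f(42) = 37·42 + 112 = 1666 = 13·124 + 54 ≡ 54 (mod 124).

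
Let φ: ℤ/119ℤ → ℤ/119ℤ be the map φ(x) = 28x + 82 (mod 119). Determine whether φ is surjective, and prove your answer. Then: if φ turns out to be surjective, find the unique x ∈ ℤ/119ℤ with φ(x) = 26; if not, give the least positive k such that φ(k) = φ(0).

Since gcd(28, 119) = 7, we have 28x ≡ 0 (mod 7) for all x, so φ(x) ≡ 5 (mod 7).
But 0 ≢ 5 (mod 7), so 0 ∈ ℤ/119ℤ has no preimage. So φ is not surjective.
Since φ is not surjective, we find the least positive k with φ(k) = φ(0): this means 28k ≡ 0 (mod 119), i.e. 119 ∣ 28k. Since gcd(28, 119) = 7, dividing through by 7 this holds exactly when 17 ∣ 4k, and as gcd(4, 17) = 1, exactly when 17 ∣ k.
The smallest positive such k is 17.

17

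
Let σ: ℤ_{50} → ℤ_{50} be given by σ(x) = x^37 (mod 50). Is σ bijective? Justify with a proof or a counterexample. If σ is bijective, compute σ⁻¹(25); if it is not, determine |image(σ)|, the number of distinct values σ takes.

σ(0) = 0^37 = 0.
σ(10): Repeated squaring mod 50: 10^1 ≡ 10, 10^2 ≡ 10² = 100 ≡ 0, 10^4 ≡ 0² = 0, 10^8 ≡ 0² = 0, 10^16 ≡ 0² = 0, 10^32 ≡ 0² = 0. Since 37 = 32 + 4 + 1, 10^37 ≡ 0·0·10: 0·0 = 0, then 0·10 = 0. So 10^37 ≡ 0 (mod 50).
So σ(0) = σ(10) = 0 while 0 ≠ 10, therefore σ is not injective, hence not bijective.
Since σ is not bijective, we determine |image(σ)|. Computing x^37 mod 50 for each x (by repeated squaring, reducing mod 50 at every step), the values σ(0), σ(1), …, σ(49) are: 0, 1, 22, 13, 34, 25, 36, 7, 48, 19, 0, 21, 42, 33, 4, 25, 6, 27, 18, 39, 0, 41, 12, 3, 24, 25, 26, 47, 38, 9, 0, 11, 32, 23, 44, 25, 46, 17, 8, 29, 0, 31, 2, 43, 14, 25, 16, 37, 28, 49.
The distinct values are {0, 1, 2, 3, 4, 6, 7, 8, 9, 11, 12, 13, 14, 16, 17, 18, 19, 21, 22, 23, 24, 25, 26, 27, 28, 29, 31, 32, 33, 34, 36, 37, 38, 39, 41, 42, 43, 44, 46, 47, 48, 49}; there are 42 of them.

42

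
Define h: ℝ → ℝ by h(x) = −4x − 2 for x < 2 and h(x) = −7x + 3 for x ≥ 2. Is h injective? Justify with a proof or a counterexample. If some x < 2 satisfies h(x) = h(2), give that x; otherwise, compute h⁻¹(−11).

Both pieces are strictly decreasing (slopes −4 and −7), so each is injective on its own interval.
The left piece maps (−∞, 2) onto (−10, ∞); the right piece maps [2, ∞) onto (−∞, −11].
These images are disjoint, so no value is attained by both pieces. Therefore h is injective.
Because the two images are disjoint, no x < 2 has h(x) = h(2), so we compute h⁻¹(−11): −11 lies in (−∞, −11], so solve −7x + 3 = −11: x = (−11 − 3)/(−7) = 2.

2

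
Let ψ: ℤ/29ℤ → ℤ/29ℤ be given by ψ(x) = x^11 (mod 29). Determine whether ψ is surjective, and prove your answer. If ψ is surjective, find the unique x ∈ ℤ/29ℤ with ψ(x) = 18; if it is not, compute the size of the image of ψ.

Since 29 is prime, the nonzero elements of ℤ/29ℤ form a cyclic group of order 28.
As gcd(11, 28) = 1, raising to the 11th power is a bijection on this group: if u^11 ≡ v^11 then (uv^{−1})^11 = 1, and the only element of order dividing gcd(11, 28) = 1 is 1, so u = v.
With ψ(0) = 0 this makes ψ injective on all of ℤ/29ℤ, hence bijective (finite equal-size domain and codomain). In particular ψ is surjective.
Since ψ is surjective, we find the preimage of 18. The inverse of x ↦ x^11 on (ℤ/29ℤ)^× is x ↦ x^23, because 11·23 = 253 = 9·28 + 1 ≡ 1 (mod 28) and x^{28} = 1 for x ≠ 0 (Fermat). So ψ⁻¹(18) = 18^23 mod 29.
Repeated squaring mod 29: 18^1 ≡ 18, 18^2 ≡ 18² = 324 ≡ 5, 18^4 ≡ 5² = 25, 18^8 ≡ 25² = 625 ≡ 16, 18^16 ≡ 16² = 256 ≡ 24. Since 23 = 16 + 4 + 2 + 1, 18^23 ≡ 24·25·5·18: 24·25 = 600 ≡ 20, then 20·5 = 100 ≡ 13, then 13·18 = 234 ≡ 2. So 18^23 ≡ 2 (mod 29).
Hence ψ⁻¹(18) = 2.

2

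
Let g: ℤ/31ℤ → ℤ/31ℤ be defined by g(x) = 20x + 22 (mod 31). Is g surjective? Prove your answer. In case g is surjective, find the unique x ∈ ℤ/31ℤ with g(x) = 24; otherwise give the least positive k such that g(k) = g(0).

Recall: g is surjective if every y in the codomain equals g(x) for some x in the domain.
Since gcd(20, 31) = 1, 20 is invertible modulo 31. Euclid's algorithm: 31 = 1·20 + 11, 20 = 1·11 + 9, 11 = 1·9 + 2, 9 = 4·2 + 1; back-substituting gives 1 = 14·20 − 9·31, so 20⁻¹ ≡ 14 (mod 31).
For any y ∈ ℤ/31ℤ, x = 14(y − 22) mod 31 satisfies g(x) = 20·14(y − 22) + 22 ≡ y (since 20·14 ≡ 1 mod 31). So every y has a preimage.
Hence g is surjective.
Since g is surjective, we find g⁻¹(24): we need 20x ≡ 24 − 22 ≡ 2 (mod 31). Using 20⁻¹ = 14: x ≡ 14·2 = 28, so x = 28.
Check: g(28) = 20·28 + 22 = 582 = 18·31 + 24 ≡ 24 (mod 31).

28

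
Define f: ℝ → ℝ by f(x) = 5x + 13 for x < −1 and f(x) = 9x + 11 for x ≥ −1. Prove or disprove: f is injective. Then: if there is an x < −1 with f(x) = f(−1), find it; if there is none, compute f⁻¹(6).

Both pieces are strictly increasing (slopes 5 and 9), so each is injective on its own interval.
The left piece maps (−∞, −1) onto (−∞, 8); the right piece maps [−1, ∞) onto [2, ∞).
These images overlap. In particular f(−1) = 2 (right piece), and solving 5x + 13 = 2 on the left piece gives x = −11/5 < −1.
So f(−11/5) = f(−1) with −11/5 ≠ −1, and f is not injective. This x = −11/5 is the requested value below −1.

-11/5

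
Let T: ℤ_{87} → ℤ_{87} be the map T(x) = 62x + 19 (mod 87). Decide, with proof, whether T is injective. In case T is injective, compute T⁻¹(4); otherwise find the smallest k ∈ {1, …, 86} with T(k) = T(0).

If T(a) = T(b), then 62a ≡ 62b (mod 87). Because gcd(62, 87) = 1, we may cancel 62 to get a ≡ b (mod 87).
Thus T is injective.
We now compute 62⁻¹ mod 87 explicitly. Euclid's algorithm: 87 = 1·62 + 25, 62 = 2·25 + 12, 25 = 2·12 + 1; back-substituting gives 1 = 80·62 − 57·87, so 62⁻¹ ≡ 80 (mod 87).
Since T is injective, we find T⁻¹(4): we need 62x ≡ 4 − 19 ≡ 72 (mod 87). Using 62⁻¹ = 80: x ≡ 80·72 = 5760 = 66·87 + 18, so x = 18.
Check: T(18) = 62·18 + 19 = 1135 = 13·87 + 4 ≡ 4 (mod 87).

18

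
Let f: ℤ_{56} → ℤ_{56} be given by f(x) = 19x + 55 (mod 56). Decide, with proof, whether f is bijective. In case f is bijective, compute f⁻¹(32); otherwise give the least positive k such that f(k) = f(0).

If f(x_1) = f(x_2), then 19x_1 ≡ 19x_2 (mod 56). Because gcd(19, 56) = 1, we may cancel 19 to get x_1 ≡ x_2 (mod 56).
We now compute 19⁻¹ mod 56 explicitly. Euclid's algorithm: 56 = 2·19 + 18, 19 = 1·18 + 1; back-substituting gives 1 = 3·19 − 1·56, so 19⁻¹ ≡ 3 (mod 56).
Then y ↦ 3(y − 55) is a two-sided inverse to f, so every y ∈ ℤ_{56} has a preimage.
Thus f is bijective.
Since f is bijective, we compute f⁻¹(32): solve 19x + 55 ≡ 32 (mod 56), i.e. 19x ≡ 33 (mod 56).
Multiplying by 19⁻¹ = 3 gives x ≡ 3·33 = 99 = 1·56 + 43 ≡ 43 (mod 56).
Check: f(43) = 19·43 + 55 = 872 = 15·56 + 32 ≡ 32 (mod 56).

43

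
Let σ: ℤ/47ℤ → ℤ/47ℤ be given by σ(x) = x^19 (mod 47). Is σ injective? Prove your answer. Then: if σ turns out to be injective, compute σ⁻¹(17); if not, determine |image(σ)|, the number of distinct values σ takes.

37

Since 47 is prime, the nonzero elements of ℤ/47ℤ form a cyclic group of order 46.
As gcd(19, 46) = 1, raising to the 19th power is a bijection on this group: if u^19 ≡ v^19 then (uv^{−1})^19 = 1, and the only element of order dividing gcd(19, 46) = 1 is 1, so u = v.
With σ(0) = 0 this makes σ injective on all of ℤ/47ℤ, hence bijective (finite equal-size domain and codomain). In particular σ is injective.
Since σ is injective, we find the preimage of 17. The inverse of x ↦ x^19 on (ℤ/47ℤ)^× is x ↦ x^17, because 19·17 = 323 = 7·46 + 1 ≡ 1 (mod 46) and x^{46} = 1 for x ≠ 0 (Fermat). So σ⁻¹(17) = 17^17 mod 47.
Repeated squaring mod 47: 17^1 ≡ 17, 17^2 ≡ 17² = 289 ≡ 7, 17^4 ≡ 7² = 49 ≡ 2, 17^8 ≡ 2² = 4, 17^16 ≡ 4² = 16. Since 17 = 16 + 1, 17^17 ≡ 16·17: 16·17 = 272 ≡ 37. So 17^17 ≡ 37 (mod 47).
Hence σ⁻¹(17) = 37.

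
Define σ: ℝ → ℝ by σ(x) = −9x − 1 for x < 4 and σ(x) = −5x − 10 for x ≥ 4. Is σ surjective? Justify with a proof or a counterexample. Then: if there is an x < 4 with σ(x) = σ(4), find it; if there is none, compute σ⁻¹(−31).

29/9

Both pieces are strictly decreasing (slopes −9 and −5), so each is injective on its own interval.
The left piece maps (−∞, 4) onto (−37, ∞); the right piece maps [4, ∞) onto (−∞, −30].
The union (−37, ∞) ∪ (−∞, −30] covers ℝ, so σ is surjective.
For the follow-up: the images overlap, so an x < 4 with σ(x) = σ(4) exists. σ(4) = −30; solving −9x − 1 = −30 for x < 4 gives x = (−30 + 1)/(−9) = 29/9.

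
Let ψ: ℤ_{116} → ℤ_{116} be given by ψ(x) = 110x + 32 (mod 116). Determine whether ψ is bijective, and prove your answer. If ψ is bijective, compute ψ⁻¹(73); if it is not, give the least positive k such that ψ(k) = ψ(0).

58

We have gcd(110, 116) = 2 > 1. Taking s = 0 and t = 58: ψ(0) = 32 and ψ(58) = 110·58 + 32 = 6412 ≡ 32 (mod 116).
So ψ(0) = ψ(58) while 0 ≠ 58, therefore ψ is not injective, hence not bijective.
Since ψ is not bijective, we find the least positive k with ψ(k) = ψ(0): this means 110k ≡ 0 (mod 116), i.e. 116 ∣ 110k. Since gcd(110, 116) = 2, dividing through by 2 this holds exactly when 58 ∣ 55k, and as gcd(55, 58) = 1, exactly when 58 ∣ k.
The smallest positive such k is 58.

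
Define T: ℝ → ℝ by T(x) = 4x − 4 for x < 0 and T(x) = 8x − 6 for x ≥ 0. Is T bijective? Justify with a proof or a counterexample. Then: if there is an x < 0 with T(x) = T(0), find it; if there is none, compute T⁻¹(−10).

-1/2

Both pieces are strictly increasing (slopes 4 and 8), so each is injective on its own interval.
The left piece maps (−∞, 0) onto (−∞, −4); the right piece maps [0, ∞) onto [−6, ∞).
These images overlap. In particular T(0) = −6 (right piece), and solving 4x − 4 = −6 on the left piece gives x = −1/2 < 0.
So T(−1/2) = T(0) with −1/2 ≠ 0, and T is not injective, hence not bijective. This x = −1/2 is the requested value below 0.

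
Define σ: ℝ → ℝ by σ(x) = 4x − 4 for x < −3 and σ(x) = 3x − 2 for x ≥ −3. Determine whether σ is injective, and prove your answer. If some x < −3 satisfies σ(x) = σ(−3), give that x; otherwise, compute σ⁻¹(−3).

-1/3

Both pieces are strictly increasing (slopes 4 and 3), so each is injective on its own interval.
The left piece maps (−∞, −3) onto (−∞, −16); the right piece maps [−3, ∞) onto [−11, ∞).
These images are disjoint, so no value is attained by both pieces. So σ is injective.
Because the two images are disjoint, no x < −3 has σ(x) = σ(−3), so we compute σ⁻¹(−3): −3 lies in [−11, ∞), so solve 3x − 2 = −3: x = (−3 + 2)/3 = −1/3.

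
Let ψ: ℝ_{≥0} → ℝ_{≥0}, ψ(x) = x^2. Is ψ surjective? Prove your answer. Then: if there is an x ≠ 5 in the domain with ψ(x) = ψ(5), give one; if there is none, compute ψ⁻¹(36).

6

For any y ∈ ℝ_{≥0}, x = y^{1/2} ∈ ℝ_{≥0} gives ψ(x) = y, so ψ is surjective.
Since x ↦ x^2 is strictly increasing on ℝ_{≥0}, it is injective there, so no x ≠ 5 in the domain has ψ(x) = ψ(5). We therefore compute ψ⁻¹(36) = 36^{1/2} = 6 (indeed 6^2 = 36).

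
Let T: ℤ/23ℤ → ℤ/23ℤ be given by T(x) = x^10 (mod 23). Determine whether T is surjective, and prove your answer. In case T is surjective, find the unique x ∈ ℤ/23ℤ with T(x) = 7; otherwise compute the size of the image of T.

T(11): Repeated squaring mod 23: 11^1 ≡ 11, 11^2 ≡ 11² = 121 ≡ 6, 11^4 ≡ 6² = 36 ≡ 13, 11^8 ≡ 13² = 169 ≡ 8. Since 10 = 8 + 2, 11^10 ≡ 8·6: 8·6 = 48 ≡ 2. So 11^10 ≡ 2 (mod 23).
T(12): Repeated squaring mod 23: 12^1 ≡ 12, 12^2 ≡ 12² = 144 ≡ 6, 12^4 ≡ 6² = 36 ≡ 13, 12^8 ≡ 13² = 169 ≡ 8. Since 10 = 8 + 2, 12^10 ≡ 8·6: 8·6 = 48 ≡ 2. So 12^10 ≡ 2 (mod 23).
So T(11) = T(12) = 2 while 11 ≠ 12, thus T is not injective.
A non-injective map from the 23-element set ℤ/23ℤ to itself takes at most 22 distinct values, so it cannot be surjective. Hence T is not surjective.
Since T is not surjective, we determine |image(T)|. Computing x^10 mod 23 for each x (by repeated squaring, reducing mod 23 at every step), the values T(0), T(1), …, T(22) are: 0, 1, 12, 8, 6, 9, 4, 13, 3, 18, 16, 2, 2, 16, 18, 3, 13, 4, 9, 6, 8, 12, 1.
The distinct values are {0, 1, 2, 3, 4, 6, 8, 9, 12, 13, 16, 18}; there are 12 of them.

12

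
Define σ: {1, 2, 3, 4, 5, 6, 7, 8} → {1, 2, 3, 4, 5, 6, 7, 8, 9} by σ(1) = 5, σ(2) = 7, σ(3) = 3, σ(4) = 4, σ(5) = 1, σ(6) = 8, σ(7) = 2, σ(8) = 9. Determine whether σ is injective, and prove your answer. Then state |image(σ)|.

The values σ(1), …, σ(8) are 5, 7, 3, 4, 1, 8, 2, 9 — all distinct.
So σ(s) = σ(t) only when s = t, and σ is injective.
The image of σ is {1, 2, 3, 4, 5, 7, 8, 9}, which has 8 elements.

8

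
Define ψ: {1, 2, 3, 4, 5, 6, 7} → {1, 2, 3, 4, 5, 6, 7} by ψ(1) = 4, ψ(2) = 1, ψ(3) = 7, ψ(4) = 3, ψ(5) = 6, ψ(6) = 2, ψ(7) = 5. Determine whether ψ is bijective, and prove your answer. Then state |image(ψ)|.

7

The values 4, 1, 7, 3, 6, 2, 5 are a permutation of {1, 2, 3, 4, 5, 6, 7}: each element appears exactly once.
So ψ is injective and surjective, hence bijective.
The image of ψ is {1, 2, 3, 4, 5, 6, 7}, which has 7 elements.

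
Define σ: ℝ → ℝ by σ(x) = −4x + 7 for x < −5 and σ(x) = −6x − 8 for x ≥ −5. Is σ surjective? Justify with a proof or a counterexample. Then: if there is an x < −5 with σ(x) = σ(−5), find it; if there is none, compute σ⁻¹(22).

-5

Both pieces are strictly decreasing (slopes −4 and −6), so each is injective on its own interval.
The left piece maps (−∞, −5) onto (27, ∞); the right piece maps [−5, ∞) onto (−∞, 22].
The union (27, ∞) ∪ (−∞, 22] omits the interval between 27 and 22; in particular 27 has no preimage. So σ is not surjective.
Because the two images are disjoint, no x < −5 has σ(x) = σ(−5), so we compute σ⁻¹(22): 22 lies in (−∞, 22], so solve −6x − 8 = 22: x = (22 + 8)/(−6) = −5.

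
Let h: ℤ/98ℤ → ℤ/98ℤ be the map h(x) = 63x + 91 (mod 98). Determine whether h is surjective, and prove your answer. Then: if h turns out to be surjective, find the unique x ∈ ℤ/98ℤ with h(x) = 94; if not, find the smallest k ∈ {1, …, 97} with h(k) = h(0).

14

Since gcd(63, 98) = 7, we have 63x ≡ 0 (mod 7) for all x, so h(x) ≡ 0 (mod 7).
But 1 ≢ 0 (mod 7), so 1 ∈ ℤ/98ℤ has no preimage. Therefore h is not surjective.
Since h is not surjective, we find the least positive k with h(k) = h(0): this means 63k ≡ 0 (mod 98), i.e. 98 ∣ 63k. Since gcd(63, 98) = 7, dividing through by 7 this holds exactly when 14 ∣ 9k, and as gcd(9, 14) = 1, exactly when 14 ∣ k.
The smallest positive such k is 14.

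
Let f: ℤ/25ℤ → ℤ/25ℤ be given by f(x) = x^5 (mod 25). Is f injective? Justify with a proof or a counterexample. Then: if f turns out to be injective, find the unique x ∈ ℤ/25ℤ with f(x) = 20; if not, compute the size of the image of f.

5

f(0) = 0^5 = 0.
f(5): Repeated squaring mod 25: 5^1 ≡ 5, 5^2 ≡ 5² = 25 ≡ 0, 5^4 ≡ 0² = 0. Since 5 = 4 + 1, 5^5 ≡ 0·5: 0·5 = 0. So 5^5 ≡ 0 (mod 25).
So f(0) = f(5) = 0 while 0 ≠ 5, therefore f is not injective.
Since f is not injective, we determine |image(f)|. Computing x^5 mod 25 for each x (by repeated squaring, reducing mod 25 at every step), the values f(0), f(1), …, f(24) are: 0, 1, 7, 18, 24, 0, 1, 7, 18, 24, 0, 1, 7, 18, 24, 0, 1, 7, 18, 24, 0, 1, 7, 18, 24.
The distinct values are {0, 1, 7, 18, 24}; there are 5 of them.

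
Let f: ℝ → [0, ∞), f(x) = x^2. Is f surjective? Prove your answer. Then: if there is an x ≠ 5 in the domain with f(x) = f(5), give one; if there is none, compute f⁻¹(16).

-5

For any y ∈ [0, ∞), x = y^{1/2} ∈ ℝ satisfies x^2 = y, so f is surjective.
For the follow-up, such an x exists: taking x = −5 ∈ ℝ gives f(−5) = 25 = f(5) with −5 ≠ 5.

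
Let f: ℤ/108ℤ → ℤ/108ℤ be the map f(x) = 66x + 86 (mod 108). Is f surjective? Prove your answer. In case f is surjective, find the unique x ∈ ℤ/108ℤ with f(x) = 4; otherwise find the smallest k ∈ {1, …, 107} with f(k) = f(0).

Recall: f is surjective if every y in the codomain equals f(x) for some x in the domain.
Since gcd(66, 108) = 6, we have 66x ≡ 0 (mod 6) for all x, so f(x) ≡ 2 (mod 6).
But 0 ≢ 2 (mod 6), so 0 ∈ ℤ/108ℤ has no preimage. So f is not surjective.
Since f is not surjective, we find the least positive k with f(k) = f(0): this means 66k ≡ 0 (mod 108), i.e. 108 ∣ 66k. Since gcd(66, 108) = 6, dividing through by 6 this holds exactly when 18 ∣ 11k, and as gcd(11, 18) = 1, exactly when 18 ∣ k.
The smallest positive such k is 18.

18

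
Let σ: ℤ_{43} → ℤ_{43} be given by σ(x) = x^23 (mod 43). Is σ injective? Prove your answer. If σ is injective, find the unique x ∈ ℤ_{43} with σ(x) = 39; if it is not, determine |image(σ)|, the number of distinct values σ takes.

2

Since 43 is prime, the nonzero elements of ℤ_{43} form a cyclic group of order 42.
As gcd(23, 42) = 1, raising to the 23rd power is a bijection on this group: if s^23 ≡ t^23 then (st^{−1})^23 = 1, and the only element of order dividing gcd(23, 42) = 1 is 1, so s = t.
With σ(0) = 0 this makes σ injective on all of ℤ_{43}, hence bijective (finite equal-size domain and codomain). In particular σ is injective.
Since σ is injective, we find the preimage of 39. The inverse of x ↦ x^23 on (ℤ_{43})^× is x ↦ x^11, because 23·11 = 253 = 6·42 + 1 ≡ 1 (mod 42) and x^{42} = 1 for x ≠ 0 (Fermat). So σ⁻¹(39) = 39^11 mod 43.
Repeated squaring mod 43: 39^1 ≡ 39, 39^2 ≡ 39² = 1521 ≡ 16, 39^4 ≡ 16² = 256 ≡ 41, 39^8 ≡ 41² = 1681 ≡ 4. Since 11 = 8 + 2 + 1, 39^11 ≡ 4·16·39: 4·16 = 64 ≡ 21, then 21·39 = 819 ≡ 2. So 39^11 ≡ 2 (mod 43).
Hence σ⁻¹(39) = 2.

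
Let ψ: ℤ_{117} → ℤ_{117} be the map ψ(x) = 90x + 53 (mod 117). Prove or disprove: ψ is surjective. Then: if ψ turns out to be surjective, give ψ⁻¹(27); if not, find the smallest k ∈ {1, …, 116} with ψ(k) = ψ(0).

Since gcd(90, 117) = 9, we have 90x ≡ 0 (mod 9) for all x, so ψ(x) ≡ 8 (mod 9).
But 0 ≢ 8 (mod 9), so 0 ∈ ℤ_{117} has no preimage. Thus ψ is not surjective.
Since ψ is not surjective, we find the least positive k with ψ(k) = ψ(0): this means 90k ≡ 0 (mod 117), i.e. 117 ∣ 90k. Since gcd(90, 117) = 9, dividing through by 9 this holds exactly when 13 ∣ 10k, and as gcd(10, 13) = 1, exactly when 13 ∣ k.
The smallest positive such k is 13.

13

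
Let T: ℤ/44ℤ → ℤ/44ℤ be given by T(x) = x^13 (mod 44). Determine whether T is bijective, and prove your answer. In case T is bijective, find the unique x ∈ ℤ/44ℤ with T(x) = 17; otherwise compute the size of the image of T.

T(0) = 0^13 = 0.
T(22): Repeated squaring mod 44: 22^1 ≡ 22, 22^2 ≡ 22² = 484 ≡ 0, 22^4 ≡ 0² = 0, 22^8 ≡ 0² = 0. Since 13 = 8 + 4 + 1, 22^13 ≡ 0·0·22: 0·0 = 0, then 0·22 = 0. So 22^13 ≡ 0 (mod 44).
So T(0) = T(22) = 0 while 0 ≠ 22, therefore T is not injective, hence not bijective.
Since T is not bijective, we determine |image(T)|. Computing x^13 mod 44 for each x (by repeated squaring, reducing mod 44 at every step), the values T(0), T(1), …, T(43) are: 0, 1, 8, 27, 20, 37, 40, 35, 28, 25, 32, 11, 12, 41, 16, 31, 4, 29, 24, 39, 36, 21, 0, 23, 8, 5, 20, 15, 40, 13, 28, 3, 32, 33, 12, 19, 16, 9, 4, 7, 24, 17, 36, 43.
The distinct values are {0, 1, 3, 4, 5, 7, 8, 9, 11, 12, 13, 15, 16, 17, 19, 20, 21, 23, 24, 25, 27, 28, 29, 31, 32, 33, 35, 36, 37, 39, 40, 41, 43}; there are 33 of them.

33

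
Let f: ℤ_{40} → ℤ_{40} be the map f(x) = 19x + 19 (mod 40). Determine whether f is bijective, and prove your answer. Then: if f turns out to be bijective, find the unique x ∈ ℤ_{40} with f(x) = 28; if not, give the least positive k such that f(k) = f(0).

Recall: f is injective if f(a) = f(b) implies a = b.
If f(a) = f(b), then 19a ≡ 19b (mod 40). Because gcd(19, 40) = 1, we may cancel 19 to get a ≡ b (mod 40).
We now compute 19⁻¹ mod 40 explicitly. Euclid's algorithm: 40 = 2·19 + 2, 19 = 9·2 + 1; back-substituting gives 1 = 19·19 − 9·40, so 19⁻¹ ≡ 19 (mod 40).
For any y ∈ ℤ_{40}, x = 19(y − 19) mod 40 satisfies f(x) = 19·19(y − 19) + 19 ≡ y (since 19·19 ≡ 1 mod 40). So every y has a preimage.
Hence f is bijective.
Since f is bijective, we find f⁻¹(28): we need 19x ≡ 28 − 19 ≡ 9 (mod 40). Using 19⁻¹ = 19: x ≡ 19·9 = 171 = 4·40 + 11, so x = 11.
Check: f(11) = 19·11 + 19 = 228 = 5·40 + 28 ≡ 28 (mod 40).

11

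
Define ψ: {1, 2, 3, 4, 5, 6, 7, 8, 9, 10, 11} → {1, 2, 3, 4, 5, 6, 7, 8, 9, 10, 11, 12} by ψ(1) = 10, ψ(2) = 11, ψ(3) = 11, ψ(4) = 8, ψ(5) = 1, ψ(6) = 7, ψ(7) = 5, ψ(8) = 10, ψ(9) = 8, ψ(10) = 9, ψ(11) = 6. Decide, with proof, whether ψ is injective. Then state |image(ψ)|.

8

ψ(2) = 11 = ψ(3) with 2 ≠ 3, so ψ is not injective.
The image of ψ is {1, 5, 6, 7, 8, 9, 10, 11}, which has 8 elements.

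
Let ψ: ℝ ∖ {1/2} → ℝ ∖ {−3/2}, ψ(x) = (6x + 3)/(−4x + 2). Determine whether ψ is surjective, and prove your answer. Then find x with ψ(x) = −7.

17/22

For any y ≠ −3/2, solving y(−4x + 2) = 6x + 3 for x gives a well-defined x ≠ 1/2. So ψ is surjective.
Solving ψ(x) = −7: cross-multiplying gives 6x + 3 = −7(−4x + 2), which rearranges to −22x = −17, so x = 17/22.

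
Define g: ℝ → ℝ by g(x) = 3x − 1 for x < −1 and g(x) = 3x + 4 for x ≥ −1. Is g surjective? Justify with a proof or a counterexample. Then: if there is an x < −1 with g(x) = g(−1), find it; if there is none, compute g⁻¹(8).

Both pieces are strictly increasing (slopes 3 and 3), so each is injective on its own interval.
The left piece maps (−∞, −1) onto (−∞, −4); the right piece maps [−1, ∞) onto [1, ∞).
The union (−∞, −4) ∪ [1, ∞) omits the interval between −4 and 1; in particular −4 has no preimage. So g is not surjective.
Because the two images are disjoint, no x < −1 has g(x) = g(−1), so we compute g⁻¹(8): 8 lies in [1, ∞), so solve 3x + 4 = 8: x = (8 − 4)/3 = 4/3.

4/3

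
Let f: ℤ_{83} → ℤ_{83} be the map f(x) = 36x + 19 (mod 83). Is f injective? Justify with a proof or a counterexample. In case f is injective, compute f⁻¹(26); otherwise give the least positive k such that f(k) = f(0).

If f(s) = f(t), then 36s ≡ 36t (mod 83). Because gcd(36, 83) = 1, we may cancel 36 to get s ≡ t (mod 83).
Hence f is injective.
We now compute 36⁻¹ mod 83 explicitly. Euclid's algorithm: 83 = 2·36 + 11, 36 = 3·11 + 3, 11 = 3·3 + 2, 3 = 1·2 + 1; back-substituting gives 1 = 30·36 − 13·83, so 36⁻¹ ≡ 30 (mod 83).
Since f is injective, we compute f⁻¹(26): solve 36x + 19 ≡ 26 (mod 83), i.e. 36x ≡ 7 (mod 83).
Multiplying by 36⁻¹ = 30 gives x ≡ 30·7 = 210 = 2·83 + 44 ≡ 44 (mod 83).
Check: f(44) = 36·44 + 19 = 1603 = 19·83 + 26 ≡ 26 (mod 83).

44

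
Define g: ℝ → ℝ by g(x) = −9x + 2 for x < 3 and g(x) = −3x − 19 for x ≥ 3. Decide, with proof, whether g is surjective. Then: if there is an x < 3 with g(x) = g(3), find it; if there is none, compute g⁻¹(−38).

19/3

Both pieces are strictly decreasing (slopes −9 and −3), so each is injective on its own interval.
The left piece maps (−∞, 3) onto (−25, ∞); the right piece maps [3, ∞) onto (−∞, −28].
The union (−25, ∞) ∪ (−∞, −28] omits the interval between −25 and −28; in particular −25 has no preimage. So g is not surjective.
Because the two images are disjoint, no x < 3 has g(x) = g(3), so we compute g⁻¹(−38): −38 lies in (−∞, −28], so solve −3x − 19 = −38: x = (−38 + 19)/(−3) = 19/3.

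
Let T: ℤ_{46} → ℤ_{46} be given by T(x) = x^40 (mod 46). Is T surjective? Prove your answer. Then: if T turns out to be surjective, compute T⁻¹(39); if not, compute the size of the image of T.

T(22): Repeated squaring mod 46: 22^1 ≡ 22, 22^2 ≡ 22² = 484 ≡ 24, 22^4 ≡ 24² = 576 ≡ 24, 22^8 ≡ 24² = 576 ≡ 24, 22^16 ≡ 24² = 576 ≡ 24, 22^32 ≡ 24² = 576 ≡ 24. Since 40 = 32 + 8, 22^40 ≡ 24·24: 24·24 = 576 ≡ 24. So 22^40 ≡ 24 (mod 46).
T(24): Repeated squaring mod 46: 24^1 ≡ 24, 24^2 ≡ 24² = 576 ≡ 24, 24^4 ≡ 24² = 576 ≡ 24, 24^8 ≡ 24² = 576 ≡ 24, 24^16 ≡ 24² = 576 ≡ 24, 24^32 ≡ 24² = 576 ≡ 24. Since 40 = 32 + 8, 24^40 ≡ 24·24: 24·24 = 576 ≡ 24. So 24^40 ≡ 24 (mod 46).
So T(22) = T(24) = 24 while 22 ≠ 24, therefore T is not injective.
A non-injective map from the 46-element set ℤ_{46} to itself takes at most 45 distinct values, so it cannot be surjective. Hence T is not surjective.
Since T is not surjective, we determine |image(T)|. Computing x^40 mod 46 for each x (by repeated squaring, reducing mod 46 at every step), the values T(0), T(1), …, T(45) are: 0, 1, 36, 25, 8, 29, 26, 41, 12, 27, 32, 39, 16, 9, 4, 35, 18, 3, 6, 31, 2, 13, 24, 23, 24, 13, 2, 31, 6, 3, 18, 35, 4, 9, 16, 39, 32, 27, 12, 41, 26, 29, 8, 25, 36, 1.
The distinct values are {0, 1, 2, 3, 4, 6, 8, 9, 12, 13, 16, 18, 23, 24, 25, 26, 27, 29, 31, 32, 35, 36, 39, 41}; there are 24 of them.

24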